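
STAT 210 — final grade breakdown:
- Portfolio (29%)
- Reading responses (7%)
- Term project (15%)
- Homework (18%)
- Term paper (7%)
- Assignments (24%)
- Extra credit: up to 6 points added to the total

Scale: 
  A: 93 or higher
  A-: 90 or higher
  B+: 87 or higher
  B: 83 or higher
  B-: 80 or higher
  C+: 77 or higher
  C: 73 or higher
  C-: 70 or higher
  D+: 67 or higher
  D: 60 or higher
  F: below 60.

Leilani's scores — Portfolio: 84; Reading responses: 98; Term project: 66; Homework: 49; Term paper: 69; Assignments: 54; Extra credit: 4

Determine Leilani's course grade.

Weighted total:
  Portfolio 84 × 0.29 = 24.36
  Reading responses 98 × 0.07 = 6.86
  Term project 66 × 0.15 = 9.9
  Homework 49 × 0.18 = 8.82
  Term paper 69 × 0.07 = 4.83
  Assignments 54 × 0.24 = 12.96
Sum = 67.73
Extra credit: 67.73 + 4 = 71.73
71.73 is ≥ 70 and < 73 → C-

C-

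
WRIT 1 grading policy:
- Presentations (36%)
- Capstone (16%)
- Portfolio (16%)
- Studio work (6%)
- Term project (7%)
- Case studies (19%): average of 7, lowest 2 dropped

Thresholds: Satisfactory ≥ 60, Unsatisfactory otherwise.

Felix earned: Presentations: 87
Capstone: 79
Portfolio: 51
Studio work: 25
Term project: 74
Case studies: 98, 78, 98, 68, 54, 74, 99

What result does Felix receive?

Case studies: drop 54, 68 → average of remaining 5 = 447/5 = 89.4
Weighted total:
  Presentations 87 × 0.36 = 31.32
  Capstone 79 × 0.16 = 12.64
  Portfolio 51 × 0.16 = 8.16
  Studio work 25 × 0.06 = 1.5
  Term project 74 × 0.07 = 5.18
  Case studies 89.4 × 0.19 = 16.986
Sum = 75.786
75.786 ≥ 60 → Satisfactory

Satisfactory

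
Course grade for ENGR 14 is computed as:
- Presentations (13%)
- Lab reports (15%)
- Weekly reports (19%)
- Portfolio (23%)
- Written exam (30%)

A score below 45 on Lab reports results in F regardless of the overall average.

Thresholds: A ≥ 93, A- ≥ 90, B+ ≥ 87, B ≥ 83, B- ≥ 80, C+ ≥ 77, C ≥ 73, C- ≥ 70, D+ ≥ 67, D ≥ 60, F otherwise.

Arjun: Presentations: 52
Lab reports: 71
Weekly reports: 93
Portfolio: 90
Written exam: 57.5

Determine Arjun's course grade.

Lab reports score 71 ≥ 45: minimum met.
Weighted total:
  Presentations 52 × 0.13 = 6.76
  Lab reports 71 × 0.15 = 10.65
  Weekly reports 93 × 0.19 = 17.67
  Portfolio 90 × 0.23 = 20.7
  Written exam 57.5 × 0.3 = 17.25
Sum = 73.03
73.03 is ≥ 73 and < 77 → C

C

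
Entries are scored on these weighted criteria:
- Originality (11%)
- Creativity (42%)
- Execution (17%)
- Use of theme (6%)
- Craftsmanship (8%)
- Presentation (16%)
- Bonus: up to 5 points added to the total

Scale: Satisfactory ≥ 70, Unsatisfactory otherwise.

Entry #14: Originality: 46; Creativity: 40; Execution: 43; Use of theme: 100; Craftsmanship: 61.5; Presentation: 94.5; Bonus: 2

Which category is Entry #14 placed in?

Weighted total:
  Originality 46 × 0.11 = 5.06
  Creativity 40 × 0.42 = 16.8
  Execution 43 × 0.17 = 7.31
  Use of theme 100 × 0.06 = 6
  Craftsmanship 61.5 × 0.08 = 4.92
  Presentation 94.5 × 0.16 = 15.12
Sum = 55.21
Bonus: 55.21 + 2 = 57.21
57.21 < 70 → Unsatisfactory

Unsatisfactory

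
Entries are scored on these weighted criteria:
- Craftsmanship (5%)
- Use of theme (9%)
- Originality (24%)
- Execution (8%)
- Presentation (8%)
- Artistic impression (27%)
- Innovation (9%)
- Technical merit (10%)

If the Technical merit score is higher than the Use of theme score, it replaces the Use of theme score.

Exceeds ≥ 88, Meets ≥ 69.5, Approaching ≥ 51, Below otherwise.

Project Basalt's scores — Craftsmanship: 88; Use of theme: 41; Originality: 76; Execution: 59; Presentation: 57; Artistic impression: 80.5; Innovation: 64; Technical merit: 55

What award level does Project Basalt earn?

Meets

Technical merit (55) > Use of theme (41), so Use of theme counts as 55.
Weighted total:
  Craftsmanship 88 × 0.05 = 4.4
  Use of theme 55 × 0.09 = 4.95
  Originality 76 × 0.24 = 18.24
  Execution 59 × 0.08 = 4.72
  Presentation 57 × 0.08 = 4.56
  Artistic impression 80.5 × 0.27 = 21.735
  Innovation 64 × 0.09 = 5.76
  Technical merit 55 × 0.1 = 5.5
Sum = 69.865
69.865 is ≥ 69.5 and < 88 → Meets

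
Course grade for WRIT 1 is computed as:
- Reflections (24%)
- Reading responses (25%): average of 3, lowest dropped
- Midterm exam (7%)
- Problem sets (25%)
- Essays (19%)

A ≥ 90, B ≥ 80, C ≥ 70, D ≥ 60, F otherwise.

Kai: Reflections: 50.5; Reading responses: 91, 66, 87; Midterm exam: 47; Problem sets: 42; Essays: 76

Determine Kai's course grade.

D

Reading responses: drop 66 → average of remaining 2 = 178/2 = 89
Weighted total:
  Reflections 50.5 × 0.24 = 12.12
  Reading responses 89 × 0.25 = 22.25
  Midterm exam 47 × 0.07 = 3.29
  Problem sets 42 × 0.25 = 10.5
  Essays 76 × 0.19 = 14.44
Sum = 62.6
62.6 is ≥ 60 and < 70 → D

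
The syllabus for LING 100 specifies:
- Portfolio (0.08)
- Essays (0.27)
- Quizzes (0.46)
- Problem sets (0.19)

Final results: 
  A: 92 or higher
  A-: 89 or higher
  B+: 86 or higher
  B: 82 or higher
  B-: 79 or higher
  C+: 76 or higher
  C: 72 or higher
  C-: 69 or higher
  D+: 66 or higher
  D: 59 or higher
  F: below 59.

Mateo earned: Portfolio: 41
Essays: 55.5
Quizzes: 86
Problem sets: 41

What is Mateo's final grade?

D

Weighted total:
  Portfolio 41 × 0.08 = 3.28
  Essays 55.5 × 0.27 = 14.985
  Quizzes 86 × 0.46 = 39.56
  Problem sets 41 × 0.19 = 7.79
Sum = 65.615
65.615 is ≥ 59 and < 66 → D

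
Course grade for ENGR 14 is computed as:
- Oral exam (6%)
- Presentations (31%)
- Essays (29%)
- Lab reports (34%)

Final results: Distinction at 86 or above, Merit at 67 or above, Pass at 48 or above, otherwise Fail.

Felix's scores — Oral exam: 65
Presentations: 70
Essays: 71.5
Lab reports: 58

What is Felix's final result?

Pass

Weighted total:
  Oral exam 65 × 0.06 = 3.9
  Presentations 70 × 0.31 = 21.7
  Essays 71.5 × 0.29 = 20.735
  Lab reports 58 × 0.34 = 19.72
Sum = 66.055
66.055 is ≥ 48 and < 67 → Pass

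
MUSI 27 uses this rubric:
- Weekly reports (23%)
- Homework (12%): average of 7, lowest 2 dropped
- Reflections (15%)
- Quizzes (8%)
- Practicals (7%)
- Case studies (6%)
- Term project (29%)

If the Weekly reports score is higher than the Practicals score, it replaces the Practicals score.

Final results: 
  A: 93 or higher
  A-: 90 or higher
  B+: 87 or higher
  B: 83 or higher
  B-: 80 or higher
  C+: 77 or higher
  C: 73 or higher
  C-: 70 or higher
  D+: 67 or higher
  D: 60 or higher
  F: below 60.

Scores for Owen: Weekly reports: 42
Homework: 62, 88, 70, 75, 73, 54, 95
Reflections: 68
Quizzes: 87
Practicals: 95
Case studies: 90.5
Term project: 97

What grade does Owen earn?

Homework: drop 54, 62 → average of remaining 5 = 401/5 = 80.2
Weekly reports (42) ≤ Practicals (95), so Practicals stays at 95.
Weighted total:
  Weekly reports 42 × 0.23 = 9.66
  Homework 80.2 × 0.12 = 9.624
  Reflections 68 × 0.15 = 10.2
  Quizzes 87 × 0.08 = 6.96
  Practicals 95 × 0.07 = 6.65
  Case studies 90.5 × 0.06 = 5.43
  Term project 97 × 0.29 = 28.13
Sum = 76.654
76.654 is ≥ 73 and < 77 → C

C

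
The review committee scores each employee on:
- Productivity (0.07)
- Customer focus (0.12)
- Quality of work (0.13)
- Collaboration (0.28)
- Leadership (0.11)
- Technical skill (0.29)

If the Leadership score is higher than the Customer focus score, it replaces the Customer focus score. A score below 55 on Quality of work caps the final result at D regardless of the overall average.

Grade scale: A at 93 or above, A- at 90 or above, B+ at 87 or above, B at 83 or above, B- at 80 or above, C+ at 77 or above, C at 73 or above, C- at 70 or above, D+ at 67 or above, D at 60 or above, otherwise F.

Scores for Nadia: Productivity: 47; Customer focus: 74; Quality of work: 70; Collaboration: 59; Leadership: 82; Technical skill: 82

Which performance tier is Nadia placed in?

Leadership (82) > Customer focus (74), so Customer focus counts as 82.
Quality of work score 70 ≥ 55: minimum met.
Weighted total:
  Productivity 47 × 0.07 = 3.29
  Customer focus 82 × 0.12 = 9.84
  Quality of work 70 × 0.13 = 9.1
  Collaboration 59 × 0.28 = 16.52
  Leadership 82 × 0.11 = 9.02
  Technical skill 82 × 0.29 = 23.78
Sum = 71.55
71.55 is ≥ 70 and < 73 → C-

C-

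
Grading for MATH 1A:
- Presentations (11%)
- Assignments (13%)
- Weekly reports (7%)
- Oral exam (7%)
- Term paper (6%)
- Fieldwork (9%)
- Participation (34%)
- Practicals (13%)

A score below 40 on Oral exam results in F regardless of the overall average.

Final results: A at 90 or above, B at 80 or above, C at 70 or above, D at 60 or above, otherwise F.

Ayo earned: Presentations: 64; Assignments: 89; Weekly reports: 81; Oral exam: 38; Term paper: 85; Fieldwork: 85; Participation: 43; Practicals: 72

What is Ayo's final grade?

Oral exam score 38 < 40: minimum not met.
Weighted total:
  Presentations 64 × 0.11 = 7.04
  Assignments 89 × 0.13 = 11.57
  Weekly reports 81 × 0.07 = 5.67
  Oral exam 38 × 0.07 = 2.66
  Term paper 85 × 0.06 = 5.1
  Fieldwork 85 × 0.09 = 7.65
  Participation 43 × 0.34 = 14.62
  Practicals 72 × 0.13 = 9.36
Sum = 63.67
Because the Oral exam minimum was not met, the result is F.

F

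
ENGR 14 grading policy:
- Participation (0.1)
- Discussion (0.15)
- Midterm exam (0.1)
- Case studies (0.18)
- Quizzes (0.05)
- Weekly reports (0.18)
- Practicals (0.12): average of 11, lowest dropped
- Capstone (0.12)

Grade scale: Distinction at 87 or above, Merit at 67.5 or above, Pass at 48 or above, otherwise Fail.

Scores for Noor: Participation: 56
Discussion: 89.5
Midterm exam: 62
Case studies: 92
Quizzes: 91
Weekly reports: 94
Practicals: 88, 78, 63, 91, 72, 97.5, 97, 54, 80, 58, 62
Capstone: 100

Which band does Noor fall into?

Merit

Practicals: drop 54 → average of remaining 10 = 786.5/10 = 78.65
Weighted total:
  Participation 56 × 0.1 = 5.6
  Discussion 89.5 × 0.15 = 13.425
  Midterm exam 62 × 0.1 = 6.2
  Case studies 92 × 0.18 = 16.56
  Quizzes 91 × 0.05 = 4.55
  Weekly reports 94 × 0.18 = 16.92
  Practicals 78.65 × 0.12 = 9.438
  Capstone 100 × 0.12 = 12
Sum = 84.693
84.693 is ≥ 67.5 and < 87 → Merit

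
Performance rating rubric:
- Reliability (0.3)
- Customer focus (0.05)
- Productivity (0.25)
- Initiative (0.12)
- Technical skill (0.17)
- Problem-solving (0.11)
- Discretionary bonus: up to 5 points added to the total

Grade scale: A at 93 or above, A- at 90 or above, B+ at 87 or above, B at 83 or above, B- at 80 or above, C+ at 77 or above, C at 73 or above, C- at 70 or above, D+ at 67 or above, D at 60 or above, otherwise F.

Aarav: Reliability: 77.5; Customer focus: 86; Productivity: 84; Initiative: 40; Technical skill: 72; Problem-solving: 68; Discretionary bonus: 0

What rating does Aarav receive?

Weighted total:
  Reliability 77.5 × 0.3 = 23.25
  Customer focus 86 × 0.05 = 4.3
  Productivity 84 × 0.25 = 21
  Initiative 40 × 0.12 = 4.8
  Technical skill 72 × 0.17 = 12.24
  Problem-solving 68 × 0.11 = 7.48
Sum = 73.07
Discretionary bonus: 73.07 + 0 = 73.07
73.07 is ≥ 73 and < 77 → C

C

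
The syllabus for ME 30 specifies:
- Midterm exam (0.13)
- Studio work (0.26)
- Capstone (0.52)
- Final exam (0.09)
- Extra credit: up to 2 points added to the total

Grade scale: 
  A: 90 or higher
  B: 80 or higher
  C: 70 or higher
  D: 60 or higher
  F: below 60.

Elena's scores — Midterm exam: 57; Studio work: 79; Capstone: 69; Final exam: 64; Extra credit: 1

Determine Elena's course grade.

C

Weighted total:
  Midterm exam 57 × 0.13 = 7.41
  Studio work 79 × 0.26 = 20.54
  Capstone 69 × 0.52 = 35.88
  Final exam 64 × 0.09 = 5.76
Sum = 69.59
Extra credit: 69.59 + 1 = 70.59
70.59 is ≥ 70 and < 80 → C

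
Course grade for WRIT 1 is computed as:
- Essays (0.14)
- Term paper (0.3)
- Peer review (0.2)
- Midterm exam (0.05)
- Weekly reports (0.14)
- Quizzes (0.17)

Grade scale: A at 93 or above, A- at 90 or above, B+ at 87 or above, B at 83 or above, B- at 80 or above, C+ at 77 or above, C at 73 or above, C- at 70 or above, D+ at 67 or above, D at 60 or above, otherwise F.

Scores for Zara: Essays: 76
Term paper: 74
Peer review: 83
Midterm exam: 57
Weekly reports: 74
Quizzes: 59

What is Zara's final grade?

Weighted total:
  Essays 76 × 0.14 = 10.64
  Term paper 74 × 0.3 = 22.2
  Peer review 83 × 0.2 = 16.6
  Midterm exam 57 × 0.05 = 2.85
  Weekly reports 74 × 0.14 = 10.36
  Quizzes 59 × 0.17 = 10.03
Sum = 72.68
72.68 is ≥ 70 and < 73 → C-

C-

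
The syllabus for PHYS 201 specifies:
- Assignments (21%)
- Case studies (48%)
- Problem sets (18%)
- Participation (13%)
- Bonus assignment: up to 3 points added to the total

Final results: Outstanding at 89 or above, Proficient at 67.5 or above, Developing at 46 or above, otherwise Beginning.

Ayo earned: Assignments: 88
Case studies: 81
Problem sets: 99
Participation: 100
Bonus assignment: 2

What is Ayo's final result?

Outstanding

Weighted total:
  Assignments 88 × 0.21 = 18.48
  Case studies 81 × 0.48 = 38.88
  Problem sets 99 × 0.18 = 17.82
  Participation 100 × 0.13 = 13
Sum = 88.18
Bonus assignment: 88.18 + 2 = 90.18
90.18 ≥ 89 → Outstanding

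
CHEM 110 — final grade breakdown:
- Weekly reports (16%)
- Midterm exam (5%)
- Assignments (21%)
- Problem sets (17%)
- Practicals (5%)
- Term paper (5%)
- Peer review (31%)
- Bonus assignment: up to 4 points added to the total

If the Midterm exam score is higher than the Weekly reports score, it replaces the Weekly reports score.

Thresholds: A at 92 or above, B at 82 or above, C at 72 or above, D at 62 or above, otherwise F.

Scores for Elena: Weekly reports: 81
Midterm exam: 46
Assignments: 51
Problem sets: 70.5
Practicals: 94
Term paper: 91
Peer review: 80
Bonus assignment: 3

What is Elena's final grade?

Midterm exam (46) ≤ Weekly reports (81), so Weekly reports stays at 81.
Weighted total:
  Weekly reports 81 × 0.16 = 12.96
  Midterm exam 46 × 0.05 = 2.3
  Assignments 51 × 0.21 = 10.71
  Problem sets 70.5 × 0.17 = 11.985
  Practicals 94 × 0.05 = 4.7
  Term paper 91 × 0.05 = 4.55
  Peer review 80 × 0.31 = 24.8
Sum = 72.005
Bonus assignment: 72.005 + 3 = 75.005
75.005 is ≥ 72 and < 82 → C

C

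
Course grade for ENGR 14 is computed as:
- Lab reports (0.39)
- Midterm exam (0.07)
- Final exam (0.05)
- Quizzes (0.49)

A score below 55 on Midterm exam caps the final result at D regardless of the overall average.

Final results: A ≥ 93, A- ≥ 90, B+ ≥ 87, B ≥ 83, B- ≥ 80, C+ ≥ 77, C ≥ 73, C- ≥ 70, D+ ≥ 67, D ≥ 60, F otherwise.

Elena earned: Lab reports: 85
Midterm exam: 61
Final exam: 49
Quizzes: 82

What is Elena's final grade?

B-

Midterm exam score 61 ≥ 55: minimum met.
Weighted total:
  Lab reports 85 × 0.39 = 33.15
  Midterm exam 61 × 0.07 = 4.27
  Final exam 49 × 0.05 = 2.45
  Quizzes 82 × 0.49 = 40.18
Sum = 80.05
80.05 is ≥ 80 and < 83 → B-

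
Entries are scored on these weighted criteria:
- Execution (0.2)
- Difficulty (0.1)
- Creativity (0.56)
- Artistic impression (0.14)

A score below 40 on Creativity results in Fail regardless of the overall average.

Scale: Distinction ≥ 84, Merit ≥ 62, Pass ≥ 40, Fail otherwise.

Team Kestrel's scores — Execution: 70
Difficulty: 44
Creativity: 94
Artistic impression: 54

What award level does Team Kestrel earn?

Creativity score 94 ≥ 40: minimum met.
Weighted total:
  Execution 70 × 0.2 = 14
  Difficulty 44 × 0.1 = 4.4
  Creativity 94 × 0.56 = 52.64
  Artistic impression 54 × 0.14 = 7.56
Sum = 78.6
78.6 is ≥ 62 and < 84 → Merit

Merit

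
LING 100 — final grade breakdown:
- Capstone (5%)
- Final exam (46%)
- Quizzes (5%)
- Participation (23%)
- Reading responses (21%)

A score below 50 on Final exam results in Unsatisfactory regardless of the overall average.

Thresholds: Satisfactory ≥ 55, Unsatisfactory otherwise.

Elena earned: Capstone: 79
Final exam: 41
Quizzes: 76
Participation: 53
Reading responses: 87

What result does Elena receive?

Final exam score 41 < 50: minimum not met.
Weighted total:
  Capstone 79 × 0.05 = 3.95
  Final exam 41 × 0.46 = 18.86
  Quizzes 76 × 0.05 = 3.8
  Participation 53 × 0.23 = 12.19
  Reading responses 87 × 0.21 = 18.27
Sum = 57.07
Because the Final exam minimum was not met, the result is Unsatisfactory.

Unsatisfactory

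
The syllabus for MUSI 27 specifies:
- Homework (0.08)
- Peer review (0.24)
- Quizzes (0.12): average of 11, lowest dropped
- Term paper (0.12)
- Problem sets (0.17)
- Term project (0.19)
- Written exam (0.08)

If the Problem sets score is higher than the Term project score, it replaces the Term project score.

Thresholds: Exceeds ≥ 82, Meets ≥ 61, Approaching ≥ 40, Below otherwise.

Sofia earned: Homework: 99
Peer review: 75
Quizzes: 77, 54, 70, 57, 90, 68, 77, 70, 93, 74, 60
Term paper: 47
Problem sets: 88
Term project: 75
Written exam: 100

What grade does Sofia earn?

Meets

Quizzes: drop 54 → average of remaining 10 = 736/10 = 73.6
Problem sets (88) > Term project (75), so Term project counts as 88.
Weighted total:
  Homework 99 × 0.08 = 7.92
  Peer review 75 × 0.24 = 18
  Quizzes 73.6 × 0.12 = 8.832
  Term paper 47 × 0.12 = 5.64
  Problem sets 88 × 0.17 = 14.96
  Term project 88 × 0.19 = 16.72
  Written exam 100 × 0.08 = 8
Sum = 80.072
80.072 is ≥ 61 and < 82 → Meets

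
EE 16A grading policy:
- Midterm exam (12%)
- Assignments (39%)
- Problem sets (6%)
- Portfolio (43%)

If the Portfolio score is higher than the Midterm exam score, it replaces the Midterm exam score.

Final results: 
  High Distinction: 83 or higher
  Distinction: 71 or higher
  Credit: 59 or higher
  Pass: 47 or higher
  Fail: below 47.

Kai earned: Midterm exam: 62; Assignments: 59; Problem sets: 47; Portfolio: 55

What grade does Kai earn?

Portfolio (55) ≤ Midterm exam (62), so Midterm exam stays at 62.
Weighted total:
  Midterm exam 62 × 0.12 = 7.44
  Assignments 59 × 0.39 = 23.01
  Problem sets 47 × 0.06 = 2.82
  Portfolio 55 × 0.43 = 23.65
Sum = 56.92
56.92 is ≥ 47 and < 59 → Pass

Pass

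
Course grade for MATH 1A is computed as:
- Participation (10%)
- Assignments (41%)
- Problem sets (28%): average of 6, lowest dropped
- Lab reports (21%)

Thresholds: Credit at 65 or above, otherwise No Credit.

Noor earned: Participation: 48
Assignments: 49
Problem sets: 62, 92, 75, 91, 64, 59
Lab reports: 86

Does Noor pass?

No Credit

Problem sets: drop 59 → average of remaining 5 = 384/5 = 76.8
Weighted total:
  Participation 48 × 0.1 = 4.8
  Assignments 49 × 0.41 = 20.09
  Problem sets 76.8 × 0.28 = 21.504
  Lab reports 86 × 0.21 = 18.06
Sum = 64.454
64.454 < 65 → No Credit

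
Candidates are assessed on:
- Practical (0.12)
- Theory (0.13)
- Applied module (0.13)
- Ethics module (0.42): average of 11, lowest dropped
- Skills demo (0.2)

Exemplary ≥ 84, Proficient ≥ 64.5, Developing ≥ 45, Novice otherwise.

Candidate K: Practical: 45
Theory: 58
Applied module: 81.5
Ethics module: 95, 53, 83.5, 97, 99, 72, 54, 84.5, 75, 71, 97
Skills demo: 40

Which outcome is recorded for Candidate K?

Proficient

Ethics module: drop 53 → average of remaining 10 = 828/10 = 82.8
Weighted total:
  Practical 45 × 0.12 = 5.4
  Theory 58 × 0.13 = 7.54
  Applied module 81.5 × 0.13 = 10.595
  Ethics module 82.8 × 0.42 = 34.776
  Skills demo 40 × 0.2 = 8
Sum = 66.311
66.311 is ≥ 64.5 and < 84 → Proficient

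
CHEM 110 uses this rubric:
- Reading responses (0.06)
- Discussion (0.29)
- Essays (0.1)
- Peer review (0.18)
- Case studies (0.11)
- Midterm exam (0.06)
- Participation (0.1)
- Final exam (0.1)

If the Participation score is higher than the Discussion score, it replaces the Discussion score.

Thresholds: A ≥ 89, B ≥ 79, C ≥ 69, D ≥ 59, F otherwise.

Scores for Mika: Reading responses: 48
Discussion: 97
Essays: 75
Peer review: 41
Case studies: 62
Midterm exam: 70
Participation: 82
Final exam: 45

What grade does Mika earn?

Participation (82) ≤ Discussion (97), so Discussion stays at 97.
Weighted total:
  Reading responses 48 × 0.06 = 2.88
  Discussion 97 × 0.29 = 28.13
  Essays 75 × 0.1 = 7.5
  Peer review 41 × 0.18 = 7.38
  Case studies 62 × 0.11 = 6.82
  Midterm exam 70 × 0.06 = 4.2
  Participation 82 × 0.1 = 8.2
  Final exam 45 × 0.1 = 4.5
Sum = 69.61
69.61 is ≥ 69 and < 79 → C

C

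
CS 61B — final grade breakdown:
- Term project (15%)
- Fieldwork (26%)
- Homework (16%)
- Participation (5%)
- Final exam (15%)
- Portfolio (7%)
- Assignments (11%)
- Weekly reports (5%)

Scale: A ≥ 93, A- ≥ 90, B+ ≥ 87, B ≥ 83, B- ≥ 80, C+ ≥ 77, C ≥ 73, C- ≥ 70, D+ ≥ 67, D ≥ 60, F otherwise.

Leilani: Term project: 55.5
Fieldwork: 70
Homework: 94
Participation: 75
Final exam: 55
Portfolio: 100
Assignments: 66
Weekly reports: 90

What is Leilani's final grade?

Weighted total:
  Term project 55.5 × 0.15 = 8.325
  Fieldwork 70 × 0.26 = 18.2
  Homework 94 × 0.16 = 15.04
  Participation 75 × 0.05 = 3.75
  Final exam 55 × 0.15 = 8.25
  Portfolio 100 × 0.07 = 7
  Assignments 66 × 0.11 = 7.26
  Weekly reports 90 × 0.05 = 4.5
Sum = 72.325
72.325 is ≥ 70 and < 73 → C-

C-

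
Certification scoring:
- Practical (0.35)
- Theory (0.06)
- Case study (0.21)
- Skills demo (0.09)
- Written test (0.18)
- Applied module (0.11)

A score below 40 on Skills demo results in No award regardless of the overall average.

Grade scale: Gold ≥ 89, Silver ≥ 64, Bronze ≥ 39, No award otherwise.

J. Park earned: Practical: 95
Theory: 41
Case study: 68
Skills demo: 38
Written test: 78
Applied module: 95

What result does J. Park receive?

Skills demo score 38 < 40: minimum not met.
Weighted total:
  Practical 95 × 0.35 = 33.25
  Theory 41 × 0.06 = 2.46
  Case study 68 × 0.21 = 14.28
  Skills demo 38 × 0.09 = 3.42
  Written test 78 × 0.18 = 14.04
  Applied module 95 × 0.11 = 10.45
Sum = 77.9
Because the Skills demo minimum was not met, the result is No award.

No award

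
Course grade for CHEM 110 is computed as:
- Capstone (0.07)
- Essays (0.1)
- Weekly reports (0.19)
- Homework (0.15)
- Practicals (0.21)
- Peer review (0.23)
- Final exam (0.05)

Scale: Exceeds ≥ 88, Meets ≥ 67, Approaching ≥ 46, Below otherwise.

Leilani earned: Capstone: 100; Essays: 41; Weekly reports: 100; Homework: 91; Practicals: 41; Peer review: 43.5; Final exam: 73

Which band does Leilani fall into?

Approaching

Weighted total:
  Capstone 100 × 0.07 = 7
  Essays 41 × 0.1 = 4.1
  Weekly reports 100 × 0.19 = 19
  Homework 91 × 0.15 = 13.65
  Practicals 41 × 0.21 = 8.61
  Peer review 43.5 × 0.23 = 10.005
  Final exam 73 × 0.05 = 3.65
Sum = 66.015
66.015 is ≥ 46 and < 67 → Approaching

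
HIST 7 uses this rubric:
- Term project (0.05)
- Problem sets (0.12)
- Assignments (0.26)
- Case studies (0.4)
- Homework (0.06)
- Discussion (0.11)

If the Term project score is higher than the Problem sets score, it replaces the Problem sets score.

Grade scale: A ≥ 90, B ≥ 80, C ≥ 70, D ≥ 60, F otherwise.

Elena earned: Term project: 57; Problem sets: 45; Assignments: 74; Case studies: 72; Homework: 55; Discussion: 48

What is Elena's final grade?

Term project (57) > Problem sets (45), so Problem sets counts as 57.
Weighted total:
  Term project 57 × 0.05 = 2.85
  Problem sets 57 × 0.12 = 6.84
  Assignments 74 × 0.26 = 19.24
  Case studies 72 × 0.4 = 28.8
  Homework 55 × 0.06 = 3.3
  Discussion 48 × 0.11 = 5.28
Sum = 66.31
66.31 is ≥ 60 and < 70 → D

D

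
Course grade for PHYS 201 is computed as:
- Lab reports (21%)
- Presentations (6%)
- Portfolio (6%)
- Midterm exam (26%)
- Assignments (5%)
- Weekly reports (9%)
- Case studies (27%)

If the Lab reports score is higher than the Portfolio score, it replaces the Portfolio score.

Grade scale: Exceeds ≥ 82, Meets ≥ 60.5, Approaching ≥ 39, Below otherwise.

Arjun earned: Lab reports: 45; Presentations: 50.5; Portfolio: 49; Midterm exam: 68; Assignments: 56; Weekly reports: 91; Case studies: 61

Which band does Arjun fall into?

Lab reports (45) ≤ Portfolio (49), so Portfolio stays at 49.
Weighted total:
  Lab reports 45 × 0.21 = 9.45
  Presentations 50.5 × 0.06 = 3.03
  Portfolio 49 × 0.06 = 2.94
  Midterm exam 68 × 0.26 = 17.68
  Assignments 56 × 0.05 = 2.8
  Weekly reports 91 × 0.09 = 8.19
  Case studies 61 × 0.27 = 16.47
Sum = 60.56
60.56 is ≥ 60.5 and < 82 → Meets

Meets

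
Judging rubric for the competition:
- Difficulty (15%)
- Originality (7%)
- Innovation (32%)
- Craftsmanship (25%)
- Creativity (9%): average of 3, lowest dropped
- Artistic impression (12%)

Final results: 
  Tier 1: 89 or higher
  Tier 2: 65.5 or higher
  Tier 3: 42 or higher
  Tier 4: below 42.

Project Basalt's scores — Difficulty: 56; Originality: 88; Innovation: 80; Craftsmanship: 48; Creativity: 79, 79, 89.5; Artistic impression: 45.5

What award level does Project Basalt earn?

Creativity: drop 79 → average of remaining 2 = 168.5/2 = 84.25
Weighted total:
  Difficulty 56 × 0.15 = 8.4
  Originality 88 × 0.07 = 6.16
  Innovation 80 × 0.32 = 25.6
  Craftsmanship 48 × 0.25 = 12
  Creativity 84.25 × 0.09 = 7.5825
  Artistic impression 45.5 × 0.12 = 5.46
Sum = 65.2025
65.2025 is ≥ 42 and < 65.5 → Tier 3

Tier 3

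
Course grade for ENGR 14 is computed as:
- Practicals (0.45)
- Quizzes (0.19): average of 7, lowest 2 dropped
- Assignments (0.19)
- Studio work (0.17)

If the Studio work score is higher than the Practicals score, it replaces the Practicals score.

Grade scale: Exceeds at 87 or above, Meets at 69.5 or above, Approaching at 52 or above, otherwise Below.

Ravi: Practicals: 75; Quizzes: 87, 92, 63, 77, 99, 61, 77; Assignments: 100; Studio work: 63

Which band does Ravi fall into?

Meets

Quizzes: drop 61, 63 → average of remaining 5 = 432/5 = 86.4
Studio work (63) ≤ Practicals (75), so Practicals stays at 75.
Weighted total:
  Practicals 75 × 0.45 = 33.75
  Quizzes 86.4 × 0.19 = 16.416
  Assignments 100 × 0.19 = 19
  Studio work 63 × 0.17 = 10.71
Sum = 79.876
79.876 is ≥ 69.5 and < 87 → Meets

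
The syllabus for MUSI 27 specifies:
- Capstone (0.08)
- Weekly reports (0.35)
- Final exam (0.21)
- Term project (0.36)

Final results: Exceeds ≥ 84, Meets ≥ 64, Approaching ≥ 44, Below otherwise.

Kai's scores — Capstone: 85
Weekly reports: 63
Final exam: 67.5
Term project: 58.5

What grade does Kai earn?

Meets

Weighted total:
  Capstone 85 × 0.08 = 6.8
  Weekly reports 63 × 0.35 = 22.05
  Final exam 67.5 × 0.21 = 14.175
  Term project 58.5 × 0.36 = 21.06
Sum = 64.085
64.085 is ≥ 64 and < 84 → Meets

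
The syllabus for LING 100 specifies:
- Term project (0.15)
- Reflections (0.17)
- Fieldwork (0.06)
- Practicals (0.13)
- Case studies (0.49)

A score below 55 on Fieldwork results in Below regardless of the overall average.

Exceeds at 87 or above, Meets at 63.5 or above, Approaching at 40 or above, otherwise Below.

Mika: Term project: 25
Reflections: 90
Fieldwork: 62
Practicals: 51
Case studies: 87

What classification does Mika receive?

Fieldwork score 62 ≥ 55: minimum met.
Weighted total:
  Term project 25 × 0.15 = 3.75
  Reflections 90 × 0.17 = 15.3
  Fieldwork 62 × 0.06 = 3.72
  Practicals 51 × 0.13 = 6.63
  Case studies 87 × 0.49 = 42.63
Sum = 72.03
72.03 is ≥ 63.5 and < 87 → Meets

Meets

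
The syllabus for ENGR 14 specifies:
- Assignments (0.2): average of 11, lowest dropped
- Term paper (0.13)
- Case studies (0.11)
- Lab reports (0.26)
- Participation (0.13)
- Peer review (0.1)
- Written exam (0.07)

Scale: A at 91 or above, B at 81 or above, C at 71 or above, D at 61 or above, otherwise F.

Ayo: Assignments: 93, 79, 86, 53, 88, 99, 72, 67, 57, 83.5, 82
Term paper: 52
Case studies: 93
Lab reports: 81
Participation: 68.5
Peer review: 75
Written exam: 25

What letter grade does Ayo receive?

C

Assignments: drop 53 → average of remaining 10 = 806.5/10 = 80.65
Weighted total:
  Assignments 80.65 × 0.2 = 16.13
  Term paper 52 × 0.13 = 6.76
  Case studies 93 × 0.11 = 10.23
  Lab reports 81 × 0.26 = 21.06
  Participation 68.5 × 0.13 = 8.905
  Peer review 75 × 0.1 = 7.5
  Written exam 25 × 0.07 = 1.75
Sum = 72.335
72.335 is ≥ 71 and < 81 → C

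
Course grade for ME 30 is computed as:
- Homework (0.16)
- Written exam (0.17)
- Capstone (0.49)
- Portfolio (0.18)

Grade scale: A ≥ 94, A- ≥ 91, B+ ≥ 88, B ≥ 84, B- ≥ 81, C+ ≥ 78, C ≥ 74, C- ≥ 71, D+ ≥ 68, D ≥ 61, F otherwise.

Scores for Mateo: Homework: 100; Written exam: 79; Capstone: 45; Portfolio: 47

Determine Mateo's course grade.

Weighted total:
  Homework 100 × 0.16 = 16
  Written exam 79 × 0.17 = 13.43
  Capstone 45 × 0.49 = 22.05
  Portfolio 47 × 0.18 = 8.46
Sum = 59.94
59.94 < 61 → F

F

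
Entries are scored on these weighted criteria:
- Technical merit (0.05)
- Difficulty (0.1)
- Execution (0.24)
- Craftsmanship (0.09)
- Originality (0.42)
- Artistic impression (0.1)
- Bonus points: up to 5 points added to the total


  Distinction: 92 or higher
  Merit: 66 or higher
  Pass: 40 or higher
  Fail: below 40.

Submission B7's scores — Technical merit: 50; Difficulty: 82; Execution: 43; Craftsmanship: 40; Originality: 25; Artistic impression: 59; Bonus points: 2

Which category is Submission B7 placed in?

Pass

Weighted total:
  Technical merit 50 × 0.05 = 2.5
  Difficulty 82 × 0.1 = 8.2
  Execution 43 × 0.24 = 10.32
  Craftsmanship 40 × 0.09 = 3.6
  Originality 25 × 0.42 = 10.5
  Artistic impression 59 × 0.1 = 5.9
Sum = 41.02
Bonus points: 41.02 + 2 = 43.02
43.02 is ≥ 40 and < 66 → Pass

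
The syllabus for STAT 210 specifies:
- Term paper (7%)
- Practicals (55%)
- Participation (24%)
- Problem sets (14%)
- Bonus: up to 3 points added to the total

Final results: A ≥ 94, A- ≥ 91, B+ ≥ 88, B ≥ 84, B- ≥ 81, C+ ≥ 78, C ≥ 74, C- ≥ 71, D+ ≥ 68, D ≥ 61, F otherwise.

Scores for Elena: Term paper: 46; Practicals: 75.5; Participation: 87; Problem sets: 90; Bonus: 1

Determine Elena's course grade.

Weighted total:
  Term paper 46 × 0.07 = 3.22
  Practicals 75.5 × 0.55 = 41.525
  Participation 87 × 0.24 = 20.88
  Problem sets 90 × 0.14 = 12.6
Sum = 78.225
Bonus: 78.225 + 1 = 79.225
79.225 is ≥ 78 and < 81 → C+

C+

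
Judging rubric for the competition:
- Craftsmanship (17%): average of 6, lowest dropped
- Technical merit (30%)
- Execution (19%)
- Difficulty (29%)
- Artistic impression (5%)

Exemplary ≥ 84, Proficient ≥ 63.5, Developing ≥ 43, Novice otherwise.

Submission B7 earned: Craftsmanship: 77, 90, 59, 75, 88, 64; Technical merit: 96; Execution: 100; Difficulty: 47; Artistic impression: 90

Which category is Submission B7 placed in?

Proficient

Craftsmanship: drop 59 → average of remaining 5 = 394/5 = 78.8
Weighted total:
  Craftsmanship 78.8 × 0.17 = 13.396
  Technical merit 96 × 0.3 = 28.8
  Execution 100 × 0.19 = 19
  Difficulty 47 × 0.29 = 13.63
  Artistic impression 90 × 0.05 = 4.5
Sum = 79.326
79.326 is ≥ 63.5 and < 84 → Proficient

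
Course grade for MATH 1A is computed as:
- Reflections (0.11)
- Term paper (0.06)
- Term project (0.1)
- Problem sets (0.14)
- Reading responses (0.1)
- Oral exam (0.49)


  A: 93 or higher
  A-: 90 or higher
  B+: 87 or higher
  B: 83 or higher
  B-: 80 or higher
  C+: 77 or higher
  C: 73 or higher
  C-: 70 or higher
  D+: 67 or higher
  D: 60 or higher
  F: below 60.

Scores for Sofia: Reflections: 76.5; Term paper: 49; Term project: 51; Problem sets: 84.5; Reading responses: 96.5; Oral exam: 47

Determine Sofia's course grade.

Weighted total:
  Reflections 76.5 × 0.11 = 8.415
  Term paper 49 × 0.06 = 2.94
  Term project 51 × 0.1 = 5.1
  Problem sets 84.5 × 0.14 = 11.83
  Reading responses 96.5 × 0.1 = 9.65
  Oral exam 47 × 0.49 = 23.03
Sum = 60.965
60.965 is ≥ 60 and < 67 → D

D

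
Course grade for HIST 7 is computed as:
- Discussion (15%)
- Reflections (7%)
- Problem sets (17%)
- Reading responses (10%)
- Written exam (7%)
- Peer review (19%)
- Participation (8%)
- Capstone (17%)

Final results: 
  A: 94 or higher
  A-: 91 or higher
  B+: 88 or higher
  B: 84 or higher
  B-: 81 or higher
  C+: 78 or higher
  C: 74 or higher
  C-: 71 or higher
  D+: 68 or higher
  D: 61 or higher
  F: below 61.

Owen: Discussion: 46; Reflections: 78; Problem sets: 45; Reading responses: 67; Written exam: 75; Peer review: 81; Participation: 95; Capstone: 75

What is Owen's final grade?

Weighted total:
  Discussion 46 × 0.15 = 6.9
  Reflections 78 × 0.07 = 5.46
  Problem sets 45 × 0.17 = 7.65
  Reading responses 67 × 0.1 = 6.7
  Written exam 75 × 0.07 = 5.25
  Peer review 81 × 0.19 = 15.39
  Participation 95 × 0.08 = 7.6
  Capstone 75 × 0.17 = 12.75
Sum = 67.7
67.7 is ≥ 61 and < 68 → D

D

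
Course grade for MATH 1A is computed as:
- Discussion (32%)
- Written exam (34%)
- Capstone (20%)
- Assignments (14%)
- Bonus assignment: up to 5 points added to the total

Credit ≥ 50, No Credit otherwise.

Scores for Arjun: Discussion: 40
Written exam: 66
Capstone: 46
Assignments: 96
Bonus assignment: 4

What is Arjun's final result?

Credit

Weighted total:
  Discussion 40 × 0.32 = 12.8
  Written exam 66 × 0.34 = 22.44
  Capstone 46 × 0.2 = 9.2
  Assignments 96 × 0.14 = 13.44
Sum = 57.88
Bonus assignment: 57.88 + 4 = 61.88
61.88 ≥ 50 → Credit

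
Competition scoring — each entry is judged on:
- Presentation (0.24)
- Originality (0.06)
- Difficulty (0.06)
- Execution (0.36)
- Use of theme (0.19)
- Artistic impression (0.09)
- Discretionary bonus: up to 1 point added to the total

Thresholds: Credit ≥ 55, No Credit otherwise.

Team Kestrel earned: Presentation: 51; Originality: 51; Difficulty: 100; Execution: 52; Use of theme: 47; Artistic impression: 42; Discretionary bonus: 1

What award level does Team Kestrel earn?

No Credit

Weighted total:
  Presentation 51 × 0.24 = 12.24
  Originality 51 × 0.06 = 3.06
  Difficulty 100 × 0.06 = 6
  Execution 52 × 0.36 = 18.72
  Use of theme 47 × 0.19 = 8.93
  Artistic impression 42 × 0.09 = 3.78
Sum = 52.73
Discretionary bonus: 52.73 + 1 = 53.73
53.73 < 55 → No Credit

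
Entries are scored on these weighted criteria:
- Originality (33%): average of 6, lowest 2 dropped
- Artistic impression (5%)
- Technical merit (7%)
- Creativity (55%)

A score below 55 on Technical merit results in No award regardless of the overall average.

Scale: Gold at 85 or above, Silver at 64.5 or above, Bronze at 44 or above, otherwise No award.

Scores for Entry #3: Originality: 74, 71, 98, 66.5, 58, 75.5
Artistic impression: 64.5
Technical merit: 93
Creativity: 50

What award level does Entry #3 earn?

Bronze

Originality: drop 58, 66.5 → average of remaining 4 = 318.5/4 = 79.625
Technical merit score 93 ≥ 55: minimum met.
Weighted total:
  Originality 79.625 × 0.33 = 26.27625
  Artistic impression 64.5 × 0.05 = 3.225
  Technical merit 93 × 0.07 = 6.51
  Creativity 50 × 0.55 = 27.5
Sum = 63.51125
63.51125 is ≥ 44 and < 64.5 → Bronze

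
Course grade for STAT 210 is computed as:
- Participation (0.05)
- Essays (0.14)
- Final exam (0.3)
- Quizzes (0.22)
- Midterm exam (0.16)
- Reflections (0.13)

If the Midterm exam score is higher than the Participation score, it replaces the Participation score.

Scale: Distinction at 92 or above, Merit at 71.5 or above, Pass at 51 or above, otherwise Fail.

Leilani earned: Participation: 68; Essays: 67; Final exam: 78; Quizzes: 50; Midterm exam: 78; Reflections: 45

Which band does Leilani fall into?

Pass

Midterm exam (78) > Participation (68), so Participation counts as 78.
Weighted total:
  Participation 78 × 0.05 = 3.9
  Essays 67 × 0.14 = 9.38
  Final exam 78 × 0.3 = 23.4
  Quizzes 50 × 0.22 = 11
  Midterm exam 78 × 0.16 = 12.48
  Reflections 45 × 0.13 = 5.85
Sum = 66.01
66.01 is ≥ 51 and < 71.5 → Pass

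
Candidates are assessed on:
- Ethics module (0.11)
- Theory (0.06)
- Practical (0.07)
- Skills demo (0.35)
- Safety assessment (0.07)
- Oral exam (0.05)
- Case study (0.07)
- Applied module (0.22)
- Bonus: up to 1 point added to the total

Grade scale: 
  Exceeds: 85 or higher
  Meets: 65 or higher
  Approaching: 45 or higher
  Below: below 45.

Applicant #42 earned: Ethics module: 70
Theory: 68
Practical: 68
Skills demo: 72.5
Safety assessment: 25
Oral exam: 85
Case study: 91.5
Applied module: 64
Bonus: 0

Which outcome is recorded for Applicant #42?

Meets

Weighted total:
  Ethics module 70 × 0.11 = 7.7
  Theory 68 × 0.06 = 4.08
  Practical 68 × 0.07 = 4.76
  Skills demo 72.5 × 0.35 = 25.375
  Safety assessment 25 × 0.07 = 1.75
  Oral exam 85 × 0.05 = 4.25
  Case study 91.5 × 0.07 = 6.405
  Applied module 64 × 0.22 = 14.08
Sum = 68.4
Bonus: 68.4 + 0 = 68.4
68.4 is ≥ 65 and < 85 → Meets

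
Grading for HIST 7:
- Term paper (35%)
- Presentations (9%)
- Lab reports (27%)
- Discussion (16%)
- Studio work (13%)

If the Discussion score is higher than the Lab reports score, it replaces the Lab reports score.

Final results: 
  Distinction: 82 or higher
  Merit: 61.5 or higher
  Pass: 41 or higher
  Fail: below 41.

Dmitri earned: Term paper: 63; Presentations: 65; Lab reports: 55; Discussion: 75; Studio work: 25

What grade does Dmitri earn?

Merit

Discussion (75) > Lab reports (55), so Lab reports counts as 75.
Weighted total:
  Term paper 63 × 0.35 = 22.05
  Presentations 65 × 0.09 = 5.85
  Lab reports 75 × 0.27 = 20.25
  Discussion 75 × 0.16 = 12
  Studio work 25 × 0.13 = 3.25
Sum = 63.4
63.4 is ≥ 61.5 and < 82 → Merit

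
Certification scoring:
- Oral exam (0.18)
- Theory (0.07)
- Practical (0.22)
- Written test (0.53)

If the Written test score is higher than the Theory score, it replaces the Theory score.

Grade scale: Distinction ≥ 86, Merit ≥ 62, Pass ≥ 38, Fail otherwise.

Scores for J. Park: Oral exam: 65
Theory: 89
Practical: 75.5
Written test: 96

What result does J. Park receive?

Written test (96) > Theory (89), so Theory counts as 96.
Weighted total:
  Oral exam 65 × 0.18 = 11.7
  Theory 96 × 0.07 = 6.72
  Practical 75.5 × 0.22 = 16.61
  Written test 96 × 0.53 = 50.88
Sum = 85.91
85.91 is ≥ 62 and < 86 → Merit

Merit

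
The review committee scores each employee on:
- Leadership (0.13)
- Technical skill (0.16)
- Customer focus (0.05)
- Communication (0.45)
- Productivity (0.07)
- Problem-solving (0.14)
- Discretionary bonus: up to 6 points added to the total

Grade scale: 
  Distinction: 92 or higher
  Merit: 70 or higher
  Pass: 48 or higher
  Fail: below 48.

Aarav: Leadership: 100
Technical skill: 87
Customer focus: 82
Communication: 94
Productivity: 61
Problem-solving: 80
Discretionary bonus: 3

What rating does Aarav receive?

Merit

Weighted total:
  Leadership 100 × 0.13 = 13
  Technical skill 87 × 0.16 = 13.92
  Customer focus 82 × 0.05 = 4.1
  Communication 94 × 0.45 = 42.3
  Productivity 61 × 0.07 = 4.27
  Problem-solving 80 × 0.14 = 11.2
Sum = 88.79
Discretionary bonus: 88.79 + 3 = 91.79
91.79 is ≥ 70 and < 92 → Merit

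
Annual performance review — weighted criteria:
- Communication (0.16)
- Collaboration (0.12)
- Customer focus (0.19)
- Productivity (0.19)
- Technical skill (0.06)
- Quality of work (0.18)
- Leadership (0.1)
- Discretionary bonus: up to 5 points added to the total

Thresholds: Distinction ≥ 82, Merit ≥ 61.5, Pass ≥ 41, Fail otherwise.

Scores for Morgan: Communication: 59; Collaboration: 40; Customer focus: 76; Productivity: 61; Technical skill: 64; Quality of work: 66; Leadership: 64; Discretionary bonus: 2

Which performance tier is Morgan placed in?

Merit

Weighted total:
  Communication 59 × 0.16 = 9.44
  Collaboration 40 × 0.12 = 4.8
  Customer focus 76 × 0.19 = 14.44
  Productivity 61 × 0.19 = 11.59
  Technical skill 64 × 0.06 = 3.84
  Quality of work 66 × 0.18 = 11.88
  Leadership 64 × 0.1 = 6.4
Sum = 62.39
Discretionary bonus: 62.39 + 2 = 64.39
64.39 is ≥ 61.5 and < 82 → Merit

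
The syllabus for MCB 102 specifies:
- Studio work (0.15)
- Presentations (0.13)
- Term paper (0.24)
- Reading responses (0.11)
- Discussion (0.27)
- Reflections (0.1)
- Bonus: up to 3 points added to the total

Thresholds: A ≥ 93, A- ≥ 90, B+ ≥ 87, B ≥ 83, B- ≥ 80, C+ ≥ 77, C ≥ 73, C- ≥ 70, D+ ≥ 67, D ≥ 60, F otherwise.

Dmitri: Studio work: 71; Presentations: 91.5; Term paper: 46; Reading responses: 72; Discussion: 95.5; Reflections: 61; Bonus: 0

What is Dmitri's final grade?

Weighted total:
  Studio work 71 × 0.15 = 10.65
  Presentations 91.5 × 0.13 = 11.895
  Term paper 46 × 0.24 = 11.04
  Reading responses 72 × 0.11 = 7.92
  Discussion 95.5 × 0.27 = 25.785
  Reflections 61 × 0.1 = 6.1
Sum = 73.39
Bonus: 73.39 + 0 = 73.39
73.39 is ≥ 73 and < 77 → C

C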